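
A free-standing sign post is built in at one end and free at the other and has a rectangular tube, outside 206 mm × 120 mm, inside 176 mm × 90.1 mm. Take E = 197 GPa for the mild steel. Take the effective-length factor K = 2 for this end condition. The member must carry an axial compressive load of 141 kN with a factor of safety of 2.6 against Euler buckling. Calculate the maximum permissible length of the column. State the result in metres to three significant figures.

L_max ≈ 5.01 m

Weak-axis I_min = (h_o·b_o³ − h_i·b_i³)/12 with b_o = 120, b_i = 90.10 mm (shorter outer/inner sides).
I_min = (206×120³ − 176.0×90.10³)/12 = 1.894×10^7 mm⁴
I = 1.894×10^-5 m⁴
Required critical load P_cr = n·P = 2.6 × 141 = 366.6 kN = 3.666×10^5 N
From P_cr = π²EI/(K·L)²:  L = (1/K)·√(π²EI/P_cr) = (1/2)·√(π²×1.97×10^11×1.894×10^-5/3.666×10^5)
L = 5.01 m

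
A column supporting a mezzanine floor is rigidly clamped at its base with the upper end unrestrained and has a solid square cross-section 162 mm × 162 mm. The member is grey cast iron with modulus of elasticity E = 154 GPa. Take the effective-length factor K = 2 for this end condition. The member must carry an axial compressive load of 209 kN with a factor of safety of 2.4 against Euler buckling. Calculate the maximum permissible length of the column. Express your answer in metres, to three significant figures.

L_max ≈ 6.59 m

I = a⁴/12 = 162⁴/12 = 5.740×10^7 mm⁴
I = 5.740×10^-5 m⁴
Required critical load P_cr = n·P = 2.4 × 209 = 501.6 kN = 5.016×10^5 N
From P_cr = π²EI/(K·L)²:  L = (1/K)·√(π²EI/P_cr) = (1/2)·√(π²×1.54×10^11×5.740×10^-5/5.016×10^5)
L = 6.59 m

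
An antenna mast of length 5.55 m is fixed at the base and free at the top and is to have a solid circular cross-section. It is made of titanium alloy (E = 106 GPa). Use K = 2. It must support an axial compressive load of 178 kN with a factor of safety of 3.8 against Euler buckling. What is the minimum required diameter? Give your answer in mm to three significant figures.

d ≈ 201 mm

Required P_cr = n·P = 3.8 × 178 = 676.4 kN
L_e = K·L = 2 × 5.55 = 11.10 m
Required I = P_cr·L_e²/(π²E) = 6.764×10^5 × 11.10² / (π² × 1.06×10^11) = 7.966×10^-5 m⁴
I_req = 7.966×10^7 mm⁴
Solid circle: I = πd⁴/64  ⇒  d = (64I/π)^(1/4) = (64×7.966×10^7/π)^(1/4) = 201 mm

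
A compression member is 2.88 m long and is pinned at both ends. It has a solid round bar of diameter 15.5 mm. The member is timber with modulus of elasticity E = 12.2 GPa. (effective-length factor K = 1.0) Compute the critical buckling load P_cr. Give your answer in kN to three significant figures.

I = πd⁴/64 = π×15.5⁴/64 = 2.833×10^3 mm⁴
I = 2.833×10^3 mm⁴ = 2.833×10^-9 m⁴
Effective length L_e = K·L = 1 × 2.88 = 2.880 m
P_cr = π²EI / L_e² = π² × 12.2×10⁹ × 2.833×10^-9 / 2.880² = 41.13 N

P_cr ≈ 0.0411 kN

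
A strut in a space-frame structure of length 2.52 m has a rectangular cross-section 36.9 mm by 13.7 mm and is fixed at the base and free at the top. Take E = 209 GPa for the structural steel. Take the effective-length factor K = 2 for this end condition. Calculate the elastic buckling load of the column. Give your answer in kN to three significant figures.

Buckling occurs about the weak axis: I_min = h·b³/12 with b = 13.7 mm (the shorter side).
I_min = 36.9×13.7³/12 = 7.907×10^3 mm⁴
I = 7.907×10^3 mm⁴ = 7.907×10^-9 m⁴
Effective length L_e = K·L = 2 × 2.52 = 5.040 m
P_cr = π²EI / L_e² = π² × 209×10⁹ × 7.907×10^-9 / 5.040² = 642.1 N

P_cr ≈ 0.642 kN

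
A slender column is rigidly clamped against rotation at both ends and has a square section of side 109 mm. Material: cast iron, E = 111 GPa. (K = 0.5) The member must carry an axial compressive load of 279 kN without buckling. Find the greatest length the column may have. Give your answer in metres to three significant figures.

L_max ≈ 13.6 m

I = a⁴/12 = 109⁴/12 = 1.176×10^7 mm⁴
I = 1.176×10^-5 m⁴
At the buckling limit P_cr = P = 2.790×10^5 N
From P_cr = π²EI/(K·L)²:  L = (1/K)·√(π²EI/P_cr) = (1/0.5)·√(π²×1.11×10^11×1.176×10^-5/2.790×10^5)
L = 13.6 m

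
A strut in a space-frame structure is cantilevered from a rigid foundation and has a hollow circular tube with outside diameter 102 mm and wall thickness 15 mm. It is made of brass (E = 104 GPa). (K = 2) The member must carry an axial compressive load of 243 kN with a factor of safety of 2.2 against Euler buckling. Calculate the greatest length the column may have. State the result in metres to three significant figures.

L_max ≈ 1.38 m

Inner diameter d_i = 102 − 2×15 = 72.00 mm
I = π(d_o⁴ − d_i⁴)/64 = π(102⁴ − 72.00⁴)/64 = 3.994×10^6 mm⁴
I = 3.994×10^-6 m⁴
Required critical load P_cr = n·P = 2.2 × 243 = 534.6 kN = 5.346×10^5 N
From P_cr = π²EI/(K·L)²:  L = (1/K)·√(π²EI/P_cr) = (1/2)·√(π²×1.04×10^11×3.994×10^-6/5.346×10^5)
L = 1.38 m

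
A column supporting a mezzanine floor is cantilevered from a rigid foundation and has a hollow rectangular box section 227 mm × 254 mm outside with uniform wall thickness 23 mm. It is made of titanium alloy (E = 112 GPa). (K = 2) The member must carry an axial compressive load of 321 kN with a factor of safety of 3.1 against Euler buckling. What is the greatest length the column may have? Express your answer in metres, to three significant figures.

Inner dimensions: h_i = 254 − 2×23 = 208.0 mm, b_i = 227 − 2×23 = 181.0 mm
Weak-axis I_min = (h_o·b_o³ − h_i·b_i³)/12 with b_o = 227, b_i = 181.0 mm (shorter outer/inner sides).
I_min = (254×227³ − 208.0×181.0³)/12 = 1.448×10^8 mm⁴
I = 1.448×10^-4 m⁴
Required critical load P_cr = n·P = 3.1 × 321 = 995.1 kN = 9.951×10^5 N
From P_cr = π²EI/(K·L)²:  L = (1/K)·√(π²EI/P_cr) = (1/2)·√(π²×1.12×10^11×1.448×10^-4/9.951×10^5)
L = 6.34 m

L_max ≈ 6.34 m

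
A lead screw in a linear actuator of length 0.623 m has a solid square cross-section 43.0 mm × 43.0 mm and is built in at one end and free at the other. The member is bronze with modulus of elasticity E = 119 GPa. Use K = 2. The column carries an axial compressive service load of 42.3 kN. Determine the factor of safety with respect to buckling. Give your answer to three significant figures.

I = a⁴/12 = 43.0⁴/12 = 2.849×10^5 mm⁴
I = 2.849×10^5 mm⁴ = 2.849×10^-7 m⁴
Effective length L_e = K·L = 2 × 0.623 = 1.246 m
P_cr = π²EI / L_e² = π² × 119×10⁹ × 2.849×10^-7 / 1.246² = 2.155×10^5 N
Factor of safety n = P_cr / P = 215.53 / 42.3 = 5.10

n ≈ 5.10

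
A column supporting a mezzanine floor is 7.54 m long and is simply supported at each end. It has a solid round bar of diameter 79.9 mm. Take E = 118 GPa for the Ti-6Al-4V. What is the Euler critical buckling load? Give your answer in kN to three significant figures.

I = πd⁴/64 = π×79.9⁴/64 = 2.001×10^6 mm⁴
I = 2.001×10^6 mm⁴ = 2.001×10^-6 m⁴
Effective length L_e = K·L = 1 × 7.54 = 7.540 m
P_cr = π²EI / L_e² = π² × 118×10⁹ × 2.001×10^-6 / 7.540² = 4.098×10^4 N

P_cr ≈ 41.0 kN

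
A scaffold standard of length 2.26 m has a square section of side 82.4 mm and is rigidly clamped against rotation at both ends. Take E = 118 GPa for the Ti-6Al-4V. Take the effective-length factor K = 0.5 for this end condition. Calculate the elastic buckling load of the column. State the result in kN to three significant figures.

P_cr ≈ 3500 kN

I = a⁴/12 = 82.4⁴/12 = 3.842×10^6 mm⁴
I = 3.842×10^6 mm⁴ = 3.842×10^-6 m⁴
Effective length L_e = K·L = 0.5 × 2.26 = 1.130 m
P_cr = π²EI / L_e² = π² × 118×10⁹ × 3.842×10^-6 / 1.130² = 3.504×10^6 N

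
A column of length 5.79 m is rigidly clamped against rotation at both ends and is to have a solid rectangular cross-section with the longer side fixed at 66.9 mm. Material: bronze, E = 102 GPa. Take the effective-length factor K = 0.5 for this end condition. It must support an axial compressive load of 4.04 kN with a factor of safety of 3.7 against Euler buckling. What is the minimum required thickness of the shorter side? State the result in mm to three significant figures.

b ≈ 28.2 mm

Required P_cr = n·P = 3.7 × 4.04 = 14.95 kN
L_e = K·L = 0.5 × 5.79 = 2.895 m
Required I = P_cr·L_e²/(π²E) = 1.495×10^4 × 2.895² / (π² × 1.02×10^11) = 1.244×10^-7 m⁴
I_req = 1.244×10^5 mm⁴
Rectangle, weak axis: I_min = h·b³/12 with h = 66.9 mm fixed  ⇒  b = (12I/h)^(1/3) = 28.2 mm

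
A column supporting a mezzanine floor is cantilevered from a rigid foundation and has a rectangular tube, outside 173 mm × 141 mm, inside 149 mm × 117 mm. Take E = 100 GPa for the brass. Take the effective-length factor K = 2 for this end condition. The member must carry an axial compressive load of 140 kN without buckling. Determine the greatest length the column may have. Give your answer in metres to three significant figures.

Weak-axis I_min = (h_o·b_o³ − h_i·b_i³)/12 with b_o = 141, b_i = 117.0 mm (shorter outer/inner sides).
I_min = (173×141³ − 149.0×117.0³)/12 = 2.053×10^7 mm⁴
I = 2.053×10^-5 m⁴
At the buckling limit P_cr = P = 1.400×10^5 N
From P_cr = π²EI/(K·L)²:  L = (1/K)·√(π²EI/P_cr) = (1/2)·√(π²×1.00×10^11×2.053×10^-5/1.400×10^5)
L = 6.01 m

L_max ≈ 6.01 m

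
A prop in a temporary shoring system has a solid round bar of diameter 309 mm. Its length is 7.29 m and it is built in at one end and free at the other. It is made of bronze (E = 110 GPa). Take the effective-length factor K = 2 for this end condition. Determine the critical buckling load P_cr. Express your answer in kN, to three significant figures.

P_cr ≈ 2290 kN

I = πd⁴/64 = π×309⁴/64 = 4.475×10^8 mm⁴
I = 4.475×10^8 mm⁴ = 4.475×10^-4 m⁴
Effective length L_e = K·L = 2 × 7.29 = 14.58 m
P_cr = π²EI / L_e² = π² × 110×10⁹ × 4.475×10^-4 / 14.58² = 2.285×10^6 N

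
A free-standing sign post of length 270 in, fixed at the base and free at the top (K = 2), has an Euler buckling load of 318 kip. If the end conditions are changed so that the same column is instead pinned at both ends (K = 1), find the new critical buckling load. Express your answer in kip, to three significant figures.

P_cr ∝ 1/K², so P_cr,new = P_cr,old × (K_old/K_new)² = 318 × (2/1)²
= 318 × 4.000 = 1270 kip

P_cr ≈ 1270 kip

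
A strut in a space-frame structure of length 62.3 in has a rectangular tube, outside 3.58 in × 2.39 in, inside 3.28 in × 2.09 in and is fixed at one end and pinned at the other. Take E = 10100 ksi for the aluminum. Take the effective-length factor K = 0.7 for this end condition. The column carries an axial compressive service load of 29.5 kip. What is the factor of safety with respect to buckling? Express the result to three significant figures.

Weak-axis I_min = (h_o·b_o³ − h_i·b_i³)/12 with b_o = 2.39, b_i = 2.090 in (shorter outer/inner sides).
I_min = (3.58×2.39³ − 3.280×2.090³)/12 = 1.577 in⁴
Effective length L_e = K·L = 0.7 × 62.3 = 43.61 in
P_cr = π²EI / L_e² = π² × 10100×10³ × 1.577 / 43.61² = 8.268×10^4 lb
Factor of safety n = P_cr / P = 82.682 / 29.5 = 2.80

n ≈ 2.80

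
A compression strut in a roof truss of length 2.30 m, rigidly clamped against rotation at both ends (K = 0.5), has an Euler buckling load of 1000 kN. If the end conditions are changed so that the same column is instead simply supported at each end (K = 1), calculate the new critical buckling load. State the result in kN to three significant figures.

P_cr ≈ 250 kN

P_cr ∝ 1/K², so P_cr,new = P_cr,old × (K_old/K_new)² = 1000 × (0.5/1)²
= 1000 × 0.2500 = 250 kN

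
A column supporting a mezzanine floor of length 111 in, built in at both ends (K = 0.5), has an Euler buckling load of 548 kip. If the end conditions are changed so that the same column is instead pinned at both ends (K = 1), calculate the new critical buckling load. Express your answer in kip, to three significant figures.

P_cr ≈ 137 kip

P_cr ∝ 1/K², so P_cr,new = P_cr,old × (K_old/K_new)² = 548 × (0.5/1)²
= 548 × 0.2500 = 137 kip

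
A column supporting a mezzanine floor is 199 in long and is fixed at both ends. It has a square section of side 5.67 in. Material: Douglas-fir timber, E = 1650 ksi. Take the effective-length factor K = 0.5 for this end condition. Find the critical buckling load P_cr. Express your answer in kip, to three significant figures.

P_cr ≈ 142 kip

I = a⁴/12 = 5.67⁴/12 = 86.13 in⁴
Effective length L_e = K·L = 0.5 × 199 = 99.50 in
P_cr = π²EI / L_e² = π² × 1650×10³ × 86.13 / 99.50² = 1.417×10^5 lb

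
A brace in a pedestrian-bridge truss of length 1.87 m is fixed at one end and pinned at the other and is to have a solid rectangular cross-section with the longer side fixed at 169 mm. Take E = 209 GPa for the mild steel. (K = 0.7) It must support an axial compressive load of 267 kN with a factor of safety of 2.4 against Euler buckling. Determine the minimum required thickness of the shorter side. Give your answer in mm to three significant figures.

Required P_cr = n·P = 2.4 × 267 = 640.8 kN
L_e = K·L = 0.7 × 1.87 = 1.309 m
Required I = P_cr·L_e²/(π²E) = 6.408×10^5 × 1.309² / (π² × 2.09×10^11) = 5.323×10^-7 m⁴
I_req = 5.323×10^5 mm⁴
Rectangle, weak axis: I_min = h·b³/12 with h = 169 mm fixed  ⇒  b = (12I/h)^(1/3) = 33.6 mm

b ≈ 33.6 mm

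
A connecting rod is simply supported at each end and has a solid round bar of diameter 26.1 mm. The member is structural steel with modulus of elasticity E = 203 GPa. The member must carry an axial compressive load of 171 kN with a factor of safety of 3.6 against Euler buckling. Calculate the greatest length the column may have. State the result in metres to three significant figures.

L_max ≈ 0.272 m

I = πd⁴/64 = π×26.1⁴/64 = 2.278×10^4 mm⁴
I = 2.278×10^-8 m⁴
Required critical load P_cr = n·P = 3.6 × 171 = 615.6 kN = 6.156×10^5 N
From P_cr = π²EI/(K·L)²:  L = (1/K)·√(π²EI/P_cr) = (1/1)·√(π²×2.03×10^11×2.278×10^-8/6.156×10^5)
L = 0.272 m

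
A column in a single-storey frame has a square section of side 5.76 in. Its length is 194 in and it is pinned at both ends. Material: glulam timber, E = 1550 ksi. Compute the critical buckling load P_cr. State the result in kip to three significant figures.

P_cr ≈ 37.3 kip

I = a⁴/12 = 5.76⁴/12 = 91.73 in⁴
Effective length L_e = K·L = 1 × 194 = 194.0 in
P_cr = π²EI / L_e² = π² × 1550×10³ × 91.73 / 194.0² = 3.729×10^4 lb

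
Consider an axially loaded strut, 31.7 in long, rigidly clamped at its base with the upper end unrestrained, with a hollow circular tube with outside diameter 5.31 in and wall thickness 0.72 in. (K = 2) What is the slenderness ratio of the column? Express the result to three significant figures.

λ ≈ 38.6

Inner diameter d_i = 5.31 − 2×0.72 = 3.870 in
I = π(d_o⁴ − d_i⁴)/64 = π(5.31⁴ − 3.870⁴)/64 = 28.01 in⁴
A = 10.38 in²;  r_min = √(I/A) = √(28.01/10.38) = 1.643 in
L_e = K·L = 2 × 31.7 = 63.40 in
λ = L_e / r_min = 63.400 / 1.643 = 38.6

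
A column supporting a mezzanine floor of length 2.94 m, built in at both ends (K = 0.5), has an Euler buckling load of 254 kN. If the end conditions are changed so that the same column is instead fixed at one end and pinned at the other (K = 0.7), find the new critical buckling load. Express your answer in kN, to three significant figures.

P_cr ∝ 1/K², so P_cr,new = P_cr,old × (K_old/K_new)² = 254 × (0.5/0.7)²
= 254 × 0.5102 = 130 kN

P_cr ≈ 130 kN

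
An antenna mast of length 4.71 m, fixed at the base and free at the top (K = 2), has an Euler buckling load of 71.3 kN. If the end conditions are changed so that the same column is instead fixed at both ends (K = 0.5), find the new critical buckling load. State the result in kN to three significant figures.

P_cr ≈ 1140 kN

P_cr ∝ 1/K², so P_cr,new = P_cr,old × (K_old/K_new)² = 71.3 × (2/0.5)²
= 71.3 × 16.00 = 1140 kN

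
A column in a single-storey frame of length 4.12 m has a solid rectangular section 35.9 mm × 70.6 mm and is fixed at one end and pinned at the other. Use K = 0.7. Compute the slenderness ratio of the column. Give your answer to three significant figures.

λ ≈ 278

Buckling occurs about the weak axis: I_min = h·b³/12 with b = 35.9 mm (the shorter side).
I_min = 70.6×35.9³/12 = 2.722×10^5 mm⁴
A = 2.535×10^3 mm²;  r_min = √(I/A) = √(2.722×10^5/2.535×10^3) = 10.36 mm
L_e = K·L = 0.7 × 4.12 m = 2.884 m = 2884.0 mm
λ = L_e / r_min = 2884.0 / 10.36 = 278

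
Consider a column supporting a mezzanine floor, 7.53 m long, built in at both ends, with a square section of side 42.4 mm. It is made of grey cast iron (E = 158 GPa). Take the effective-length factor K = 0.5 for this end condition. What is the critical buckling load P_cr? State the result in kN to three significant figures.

P_cr ≈ 29.6 kN

I = a⁴/12 = 42.4⁴/12 = 2.693×10^5 mm⁴
I = 2.693×10^5 mm⁴ = 2.693×10^-7 m⁴
Effective length L_e = K·L = 0.5 × 7.53 = 3.765 m
P_cr = π²EI / L_e² = π² × 158×10⁹ × 2.693×10^-7 / 3.765² = 2.963×10^4 N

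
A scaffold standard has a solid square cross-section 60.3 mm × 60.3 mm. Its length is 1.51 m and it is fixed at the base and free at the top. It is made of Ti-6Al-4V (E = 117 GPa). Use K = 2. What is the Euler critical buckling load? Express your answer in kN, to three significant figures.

P_cr ≈ 139 kN

I = a⁴/12 = 60.3⁴/12 = 1.102×10^6 mm⁴
I = 1.102×10^6 mm⁴ = 1.102×10^-6 m⁴
Effective length L_e = K·L = 2 × 1.51 = 3.020 m
P_cr = π²EI / L_e² = π² × 117×10⁹ × 1.102×10^-6 / 3.020² = 1.395×10^5 N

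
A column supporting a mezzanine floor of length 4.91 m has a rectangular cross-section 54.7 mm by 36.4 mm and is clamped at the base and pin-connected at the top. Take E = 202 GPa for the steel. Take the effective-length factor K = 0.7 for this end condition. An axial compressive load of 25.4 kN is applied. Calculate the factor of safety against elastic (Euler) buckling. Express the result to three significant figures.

n ≈ 1.46

Buckling occurs about the weak axis: I_min = h·b³/12 with b = 36.4 mm (the shorter side).
I_min = 54.7×36.4³/12 = 2.198×10^5 mm⁴
I = 2.198×10^5 mm⁴ = 2.198×10^-7 m⁴
Effective length L_e = K·L = 0.7 × 4.91 = 3.437 m
P_cr = π²EI / L_e² = π² × 202×10⁹ × 2.198×10^-7 / 3.437² = 3.710×10^4 N
Factor of safety n = P_cr / P = 37.102 / 25.4 = 1.46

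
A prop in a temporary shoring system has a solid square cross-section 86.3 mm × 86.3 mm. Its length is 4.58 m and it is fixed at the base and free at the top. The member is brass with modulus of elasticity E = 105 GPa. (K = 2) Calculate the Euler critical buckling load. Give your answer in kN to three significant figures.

P_cr ≈ 57.1 kN

I = a⁴/12 = 86.3⁴/12 = 4.622×10^6 mm⁴
I = 4.622×10^6 mm⁴ = 4.622×10^-6 m⁴
Effective length L_e = K·L = 2 × 4.58 = 9.160 m
P_cr = π²EI / L_e² = π² × 105×10⁹ × 4.622×10^-6 / 9.160² = 5.709×10^4 N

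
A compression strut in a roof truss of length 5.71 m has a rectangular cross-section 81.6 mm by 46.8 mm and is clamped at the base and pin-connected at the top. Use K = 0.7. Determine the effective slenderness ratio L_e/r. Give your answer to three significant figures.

Buckling occurs about the weak axis: I_min = h·b³/12 with b = 46.8 mm (the shorter side).
I_min = 81.6×46.8³/12 = 6.970×10^5 mm⁴
A = 3.819×10^3 mm²;  r_min = √(I/A) = √(6.970×10^5/3.819×10^3) = 13.51 mm
L_e = K·L = 0.7 × 5.71 m = 3.997 m = 3997.0 mm
λ = L_e / r_min = 3997.0 / 13.51 = 296

λ ≈ 296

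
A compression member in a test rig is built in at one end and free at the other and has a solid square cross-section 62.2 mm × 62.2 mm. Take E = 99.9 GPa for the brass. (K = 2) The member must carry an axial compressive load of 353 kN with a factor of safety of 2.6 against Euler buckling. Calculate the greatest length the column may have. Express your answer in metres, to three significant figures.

I = a⁴/12 = 62.2⁴/12 = 1.247×10^6 mm⁴
I = 1.247×10^-6 m⁴
Required critical load P_cr = n·P = 2.6 × 353 = 917.8 kN = 9.178×10^5 N
From P_cr = π²EI/(K·L)²:  L = (1/K)·√(π²EI/P_cr) = (1/2)·√(π²×9.99×10^10×1.247×10^-6/9.178×10^5)
L = 0.579 m

L_max ≈ 0.579 m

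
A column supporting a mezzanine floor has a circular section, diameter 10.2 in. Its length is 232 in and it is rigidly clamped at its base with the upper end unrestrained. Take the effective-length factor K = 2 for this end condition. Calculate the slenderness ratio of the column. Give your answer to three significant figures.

λ ≈ 182

I = πd⁴/64 = π×10.2⁴/64 = 531.3 in⁴
A = 81.71 in²;  r_min = √(I/A) = √(531.3/81.71) = 2.550 in
L_e = K·L = 2 × 232 = 464.0 in
λ = L_e / r_min = 464.00 / 2.550 = 182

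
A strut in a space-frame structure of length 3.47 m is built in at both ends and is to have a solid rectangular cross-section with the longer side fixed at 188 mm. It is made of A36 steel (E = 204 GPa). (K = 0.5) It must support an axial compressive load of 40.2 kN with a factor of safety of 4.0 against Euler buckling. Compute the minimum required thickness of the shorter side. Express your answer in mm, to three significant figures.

b ≈ 24.8 mm

Required P_cr = n·P = 4.0 × 40.2 = 160.8 kN
L_e = K·L = 0.5 × 3.47 = 1.735 m
Required I = P_cr·L_e²/(π²E) = 1.608×10^5 × 1.735² / (π² × 2.04×10^11) = 2.404×10^-7 m⁴
I_req = 2.404×10^5 mm⁴
Rectangle, weak axis: I_min = h·b³/12 with h = 188 mm fixed  ⇒  b = (12I/h)^(1/3) = 24.8 mm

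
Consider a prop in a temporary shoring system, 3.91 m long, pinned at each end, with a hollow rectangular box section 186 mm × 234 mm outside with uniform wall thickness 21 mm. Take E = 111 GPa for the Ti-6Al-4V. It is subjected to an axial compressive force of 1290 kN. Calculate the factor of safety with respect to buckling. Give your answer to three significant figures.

n ≈ 4.32

Inner dimensions: h_i = 234 − 2×21 = 192.0 mm, b_i = 186 − 2×21 = 144.0 mm
Weak-axis I_min = (h_o·b_o³ − h_i·b_i³)/12 with b_o = 186, b_i = 144.0 mm (shorter outer/inner sides).
I_min = (234×186³ − 192.0×144.0³)/12 = 7.770×10^7 mm⁴
I = 7.770×10^7 mm⁴ = 7.770×10^-5 m⁴
Effective length L_e = K·L = 1 × 3.91 = 3.910 m
P_cr = π²EI / L_e² = π² × 111×10⁹ × 7.770×10^-5 / 3.910² = 5.568×10^6 N
Factor of safety n = P_cr / P = 5568.2 / 1290 = 4.32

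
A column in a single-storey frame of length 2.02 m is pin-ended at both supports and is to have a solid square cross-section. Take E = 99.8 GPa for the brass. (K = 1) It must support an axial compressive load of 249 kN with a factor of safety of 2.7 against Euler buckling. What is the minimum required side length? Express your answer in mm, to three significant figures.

a ≈ 76.0 mm

Required P_cr = n·P = 2.7 × 249 = 672.3 kN
L_e = K·L = 1 × 2.02 = 2.020 m
Required I = P_cr·L_e²/(π²E) = 6.723×10^5 × 2.020² / (π² × 9.98×10^10) = 2.785×10^-6 m⁴
I_req = 2.785×10^6 mm⁴
Solid square: I = a⁴/12  ⇒  a = (12I)^(1/4) = (12×2.785×10^6)^(1/4) = 76.0 mm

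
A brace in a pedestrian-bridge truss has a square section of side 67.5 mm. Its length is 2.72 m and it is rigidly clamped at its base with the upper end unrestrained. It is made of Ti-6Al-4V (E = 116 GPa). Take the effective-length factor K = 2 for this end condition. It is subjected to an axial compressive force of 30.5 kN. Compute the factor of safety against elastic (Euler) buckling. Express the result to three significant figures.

I = a⁴/12 = 67.5⁴/12 = 1.730×10^6 mm⁴
I = 1.730×10^6 mm⁴ = 1.730×10^-6 m⁴
Effective length L_e = K·L = 2 × 2.72 = 5.440 m
P_cr = π²EI / L_e² = π² × 116×10⁹ × 1.730×10^-6 / 5.440² = 6.693×10^4 N
Factor of safety n = P_cr / P = 66.926 / 30.5 = 2.19

n ≈ 2.19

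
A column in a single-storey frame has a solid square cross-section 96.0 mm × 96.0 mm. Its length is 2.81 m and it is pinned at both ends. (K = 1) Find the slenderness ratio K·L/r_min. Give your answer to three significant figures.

λ ≈ 101

I = a⁴/12 = 96.0⁴/12 = 7.078×10^6 mm⁴
A = 9.216×10^3 mm²;  r_min = √(I/A) = √(7.078×10^6/9.216×10^3) = 27.71 mm
L_e = K·L = 1 × 2.81 m = 2.810 m = 2810.0 mm
λ = L_e / r_min = 2810.0 / 27.71 = 101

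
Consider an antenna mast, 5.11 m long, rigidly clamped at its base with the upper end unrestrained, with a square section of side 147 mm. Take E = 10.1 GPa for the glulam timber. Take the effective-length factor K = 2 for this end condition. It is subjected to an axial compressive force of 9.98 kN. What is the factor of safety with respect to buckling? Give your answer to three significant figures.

I = a⁴/12 = 147⁴/12 = 3.891×10^7 mm⁴
I = 3.891×10^7 mm⁴ = 3.891×10^-5 m⁴
Effective length L_e = K·L = 2 × 5.11 = 10.22 m
P_cr = π²EI / L_e² = π² × 10.1×10⁹ × 3.891×10^-5 / 10.22² = 3.714×10^4 N
Factor of safety n = P_cr / P = 37.137 / 9.98 = 3.72

n ≈ 3.72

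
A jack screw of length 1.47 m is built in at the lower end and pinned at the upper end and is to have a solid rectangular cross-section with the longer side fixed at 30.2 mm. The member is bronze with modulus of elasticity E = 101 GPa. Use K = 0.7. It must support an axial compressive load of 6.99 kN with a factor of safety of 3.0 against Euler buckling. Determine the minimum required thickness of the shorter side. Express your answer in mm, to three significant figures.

Required P_cr = n·P = 3.0 × 6.99 = 20.97 kN
L_e = K·L = 0.7 × 1.47 = 1.029 m
Required I = P_cr·L_e²/(π²E) = 2.097×10^4 × 1.029² / (π² × 1.01×10^11) = 2.227×10^-8 m⁴
I_req = 2.227×10^4 mm⁴
Rectangle, weak axis: I_min = h·b³/12 with h = 30.2 mm fixed  ⇒  b = (12I/h)^(1/3) = 20.7 mm

b ≈ 20.7 mm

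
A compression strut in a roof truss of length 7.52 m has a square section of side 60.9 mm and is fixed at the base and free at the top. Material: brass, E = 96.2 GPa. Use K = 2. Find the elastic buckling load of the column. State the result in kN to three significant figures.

P_cr ≈ 4.81 kN

I = a⁴/12 = 60.9⁴/12 = 1.146×10^6 mm⁴
I = 1.146×10^6 mm⁴ = 1.146×10^-6 m⁴
Effective length L_e = K·L = 2 × 7.52 = 15.04 m
P_cr = π²EI / L_e² = π² × 96.2×10⁹ × 1.146×10^-6 / 15.04² = 4.811×10^3 N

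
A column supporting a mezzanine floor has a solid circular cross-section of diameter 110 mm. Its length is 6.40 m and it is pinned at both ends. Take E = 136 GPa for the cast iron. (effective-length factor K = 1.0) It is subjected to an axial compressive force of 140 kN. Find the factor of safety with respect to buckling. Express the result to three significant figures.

I = πd⁴/64 = π×110⁴/64 = 7.187×10^6 mm⁴
I = 7.187×10^6 mm⁴ = 7.187×10^-6 m⁴
Effective length L_e = K·L = 1 × 6.40 = 6.400 m
P_cr = π²EI / L_e² = π² × 136×10⁹ × 7.187×10^-6 / 6.400² = 2.355×10^5 N
Factor of safety n = P_cr / P = 235.52 / 140 = 1.68

n ≈ 1.68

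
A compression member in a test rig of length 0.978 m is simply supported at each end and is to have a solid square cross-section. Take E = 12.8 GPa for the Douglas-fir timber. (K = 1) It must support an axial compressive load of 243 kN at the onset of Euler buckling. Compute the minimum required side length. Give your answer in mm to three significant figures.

a ≈ 68.5 mm

L_e = K·L = 1 × 0.978 = 0.9780 m
Required I = P_cr·L_e²/(π²E) = 2.430×10^5 × 0.9780² / (π² × 1.28×10^10) = 1.840×10^-6 m⁴
I_req = 1.840×10^6 mm⁴
Solid square: I = a⁴/12  ⇒  a = (12I)^(1/4) = (12×1.840×10^6)^(1/4) = 68.5 mm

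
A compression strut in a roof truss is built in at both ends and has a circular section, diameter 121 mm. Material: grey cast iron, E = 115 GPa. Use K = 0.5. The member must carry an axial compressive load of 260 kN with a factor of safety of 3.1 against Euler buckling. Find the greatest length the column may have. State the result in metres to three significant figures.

I = πd⁴/64 = π×121⁴/64 = 1.052×10^7 mm⁴
I = 1.052×10^-5 m⁴
Required critical load P_cr = n·P = 3.1 × 260 = 806.0 kN = 8.060×10^5 N
From P_cr = π²EI/(K·L)²:  L = (1/K)·√(π²EI/P_cr) = (1/0.5)·√(π²×1.15×10^11×1.052×10^-5/8.060×10^5)
L = 7.70 m

L_max ≈ 7.70 m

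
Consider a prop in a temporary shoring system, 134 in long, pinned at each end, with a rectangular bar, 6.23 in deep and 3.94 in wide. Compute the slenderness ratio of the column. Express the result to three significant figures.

λ ≈ 118

For a rectangle r_min = b/√12 = 3.94/√12 = 1.137 in
L_e = K·L = 1 × 134 = 134.0 in
λ = L_e / r_min = 134.00 / 1.137 = 118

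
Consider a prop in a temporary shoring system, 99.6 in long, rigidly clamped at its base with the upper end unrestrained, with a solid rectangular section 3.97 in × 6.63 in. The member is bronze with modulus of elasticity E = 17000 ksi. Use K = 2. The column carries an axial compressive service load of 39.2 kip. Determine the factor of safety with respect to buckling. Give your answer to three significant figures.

n ≈ 3.73

Buckling occurs about the weak axis: I_min = h·b³/12 with b = 3.97 in (the shorter side).
I_min = 6.63×3.97³/12 = 34.57 in⁴
Effective length L_e = K·L = 2 × 99.6 = 199.2 in
P_cr = π²EI / L_e² = π² × 17000×10³ × 34.57 / 199.2² = 1.462×10^5 lb
Factor of safety n = P_cr / P = 146.18 / 39.2 = 3.73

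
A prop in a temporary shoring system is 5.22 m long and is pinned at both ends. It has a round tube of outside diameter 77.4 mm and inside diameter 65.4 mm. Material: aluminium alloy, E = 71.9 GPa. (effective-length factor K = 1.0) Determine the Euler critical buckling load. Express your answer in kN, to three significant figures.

P_cr ≈ 22.5 kN

d_o = 77.4 mm, d_i = 65.4 mm
I = π(d_o⁴ − d_i⁴)/64 = π(77.4⁴ − 65.40⁴)/64 = 8.637×10^5 mm⁴
I = 8.637×10^5 mm⁴ = 8.637×10^-7 m⁴
Effective length L_e = K·L = 1 × 5.22 = 5.220 m
P_cr = π²EI / L_e² = π² × 71.9×10⁹ × 8.637×10^-7 / 5.220² = 2.249×10^4 N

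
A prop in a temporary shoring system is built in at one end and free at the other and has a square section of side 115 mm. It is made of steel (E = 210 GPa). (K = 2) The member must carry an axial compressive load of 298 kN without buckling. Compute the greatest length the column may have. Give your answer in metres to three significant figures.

I = a⁴/12 = 115⁴/12 = 1.458×10^7 mm⁴
I = 1.458×10^-5 m⁴
At the buckling limit P_cr = P = 2.980×10^5 N
From P_cr = π²EI/(K·L)²:  L = (1/K)·√(π²EI/P_cr) = (1/2)·√(π²×2.10×10^11×1.458×10^-5/2.980×10^5)
L = 5.03 m

L_max ≈ 5.03 m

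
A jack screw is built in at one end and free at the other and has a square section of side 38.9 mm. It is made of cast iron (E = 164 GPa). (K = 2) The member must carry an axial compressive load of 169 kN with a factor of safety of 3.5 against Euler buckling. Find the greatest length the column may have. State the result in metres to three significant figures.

I = a⁴/12 = 38.9⁴/12 = 1.908×10^5 mm⁴
I = 1.908×10^-7 m⁴
Required critical load P_cr = n·P = 3.5 × 169 = 591.5 kN = 5.915×10^5 N
From P_cr = π²EI/(K·L)²:  L = (1/K)·√(π²EI/P_cr) = (1/2)·√(π²×1.64×10^11×1.908×10^-7/5.915×10^5)
L = 0.361 m

L_max ≈ 0.361 m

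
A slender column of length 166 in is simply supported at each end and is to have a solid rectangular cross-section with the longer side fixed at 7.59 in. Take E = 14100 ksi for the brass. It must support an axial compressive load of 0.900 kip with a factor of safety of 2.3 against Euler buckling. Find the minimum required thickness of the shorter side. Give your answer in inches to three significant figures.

b ≈ 0.865 in

Required P_cr = n·P = 2.3 × 0.900 = 2.070 kip
L_e = K·L = 1 × 166 = 166.0 in
Required I = P_cr·L_e²/(π²E) = 2.070×10^3 × 166.0² / (π² × 1.41×10^7) = 0.4099 in⁴
Rectangle, weak axis: I_min = h·b³/12 with h = 7.59 in fixed  ⇒  b = (12I/h)^(1/3) = 0.865 in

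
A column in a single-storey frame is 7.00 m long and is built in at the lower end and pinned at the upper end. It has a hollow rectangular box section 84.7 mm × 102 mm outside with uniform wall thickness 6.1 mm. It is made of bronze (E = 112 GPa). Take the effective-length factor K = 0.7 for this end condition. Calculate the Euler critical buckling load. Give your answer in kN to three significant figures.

P_cr ≈ 106 kN

Inner dimensions: h_i = 102 − 2×6.1 = 89.80 mm, b_i = 84.7 − 2×6.1 = 72.50 mm
Weak-axis I_min = (h_o·b_o³ − h_i·b_i³)/12 with b_o = 84.7, b_i = 72.50 mm (shorter outer/inner sides).
I_min = (102×84.7³ − 89.80×72.50³)/12 = 2.313×10^6 mm⁴
I = 2.313×10^6 mm⁴ = 2.313×10^-6 m⁴
Effective length L_e = K·L = 0.7 × 7.00 = 4.900 m
P_cr = π²EI / L_e² = π² × 112×10⁹ × 2.313×10^-6 / 4.900² = 1.065×10^5 N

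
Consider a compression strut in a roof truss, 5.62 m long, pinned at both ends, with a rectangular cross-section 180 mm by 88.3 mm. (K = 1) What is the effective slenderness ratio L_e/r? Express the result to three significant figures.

For a rectangle r_min = b/√12 = 88.3/√12 = 25.49 mm
L_e = K·L = 1 × 5.62 m = 5.620 m = 5620.0 mm
λ = L_e / r_min = 5620.0 / 25.49 = 220

λ ≈ 220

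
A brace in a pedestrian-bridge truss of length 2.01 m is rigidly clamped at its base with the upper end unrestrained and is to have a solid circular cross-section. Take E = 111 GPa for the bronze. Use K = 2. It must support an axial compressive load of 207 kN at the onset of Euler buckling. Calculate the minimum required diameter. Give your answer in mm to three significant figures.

L_e = K·L = 2 × 2.01 = 4.020 m
Required I = P_cr·L_e²/(π²E) = 2.070×10^5 × 4.020² / (π² × 1.11×10^11) = 3.054×10^-6 m⁴
I_req = 3.054×10^6 mm⁴
Solid circle: I = πd⁴/64  ⇒  d = (64I/π)^(1/4) = (64×3.054×10^6/π)^(1/4) = 88.8 mm

d ≈ 88.8 mm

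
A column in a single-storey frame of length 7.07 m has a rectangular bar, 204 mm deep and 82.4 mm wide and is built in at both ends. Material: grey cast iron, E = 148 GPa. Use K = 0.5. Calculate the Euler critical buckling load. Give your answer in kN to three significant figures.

Buckling occurs about the weak axis: I_min = h·b³/12 with b = 82.4 mm (the shorter side).
I_min = 204×82.4³/12 = 9.511×10^6 mm⁴
I = 9.511×10^6 mm⁴ = 9.511×10^-6 m⁴
Effective length L_e = K·L = 0.5 × 7.07 = 3.535 m
P_cr = π²EI / L_e² = π² × 148×10⁹ × 9.511×10^-6 / 3.535² = 1.112×10^6 N

P_cr ≈ 1110 kN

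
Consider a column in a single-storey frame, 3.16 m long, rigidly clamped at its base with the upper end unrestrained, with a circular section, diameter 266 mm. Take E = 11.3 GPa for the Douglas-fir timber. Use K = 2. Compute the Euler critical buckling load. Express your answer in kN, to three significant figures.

I = πd⁴/64 = π×266⁴/64 = 2.458×10^8 mm⁴
I = 2.458×10^8 mm⁴ = 2.458×10^-4 m⁴
Effective length L_e = K·L = 2 × 3.16 = 6.320 m
P_cr = π²EI / L_e² = π² × 11.3×10⁹ × 2.458×10^-4 / 6.320² = 6.862×10^5 N

P_cr ≈ 686 kN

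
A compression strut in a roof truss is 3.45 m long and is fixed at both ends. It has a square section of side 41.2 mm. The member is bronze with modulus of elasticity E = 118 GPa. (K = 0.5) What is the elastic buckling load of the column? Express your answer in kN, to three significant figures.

I = a⁴/12 = 41.2⁴/12 = 2.401×10^5 mm⁴
I = 2.401×10^5 mm⁴ = 2.401×10^-7 m⁴
Effective length L_e = K·L = 0.5 × 3.45 = 1.725 m
P_cr = π²EI / L_e² = π² × 118×10⁹ × 2.401×10^-7 / 1.725² = 9.397×10^4 N

P_cr ≈ 94.0 kN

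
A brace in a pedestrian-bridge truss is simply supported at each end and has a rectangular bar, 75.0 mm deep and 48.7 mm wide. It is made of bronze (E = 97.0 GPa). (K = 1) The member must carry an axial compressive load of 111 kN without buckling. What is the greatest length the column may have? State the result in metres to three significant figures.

Buckling occurs about the weak axis: I_min = h·b³/12 with b = 48.7 mm (the shorter side).
I_min = 75.0×48.7³/12 = 7.219×10^5 mm⁴
I = 7.219×10^-7 m⁴
At the buckling limit P_cr = P = 1.110×10^5 N
From P_cr = π²EI/(K·L)²:  L = (1/K)·√(π²EI/P_cr) = (1/1)·√(π²×9.70×10^10×7.219×10^-7/1.110×10^5)
L = 2.50 m

L_max ≈ 2.50 m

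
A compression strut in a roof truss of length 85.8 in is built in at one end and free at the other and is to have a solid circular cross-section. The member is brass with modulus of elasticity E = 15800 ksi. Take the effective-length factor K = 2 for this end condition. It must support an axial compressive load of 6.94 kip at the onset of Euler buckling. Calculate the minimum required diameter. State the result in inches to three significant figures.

L_e = K·L = 2 × 85.8 = 171.6 in
Required I = P_cr·L_e²/(π²E) = 6.940×10^3 × 171.6² / (π² × 1.58×10^7) = 1.311 in⁴
Solid circle: I = πd⁴/64  ⇒  d = (64I/π)^(1/4) = (64×1.311/π)^(1/4) = 2.27 in

d ≈ 2.27 in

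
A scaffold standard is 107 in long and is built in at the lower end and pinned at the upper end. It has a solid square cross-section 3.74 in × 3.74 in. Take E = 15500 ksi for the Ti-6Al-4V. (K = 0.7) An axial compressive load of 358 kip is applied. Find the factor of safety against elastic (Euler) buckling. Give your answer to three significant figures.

I = a⁴/12 = 3.74⁴/12 = 16.30 in⁴
Effective length L_e = K·L = 0.7 × 107 = 74.90 in
P_cr = π²EI / L_e² = π² × 15500×10³ × 16.30 / 74.90² = 4.446×10^5 lb
Factor of safety n = P_cr / P = 444.60 / 358 = 1.24

n ≈ 1.24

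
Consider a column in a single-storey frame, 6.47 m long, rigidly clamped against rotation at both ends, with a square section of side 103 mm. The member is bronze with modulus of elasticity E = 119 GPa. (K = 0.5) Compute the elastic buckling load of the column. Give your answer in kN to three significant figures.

P_cr ≈ 1050 kN

I = a⁴/12 = 103⁴/12 = 9.379×10^6 mm⁴
I = 9.379×10^6 mm⁴ = 9.379×10^-6 m⁴
Effective length L_e = K·L = 0.5 × 6.47 = 3.235 m
P_cr = π²EI / L_e² = π² × 119×10⁹ × 9.379×10^-6 / 3.235² = 1.053×10^6 N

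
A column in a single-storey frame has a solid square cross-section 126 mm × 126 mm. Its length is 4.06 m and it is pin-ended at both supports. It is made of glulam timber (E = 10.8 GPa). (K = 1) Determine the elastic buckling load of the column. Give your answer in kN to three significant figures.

I = a⁴/12 = 126⁴/12 = 2.100×10^7 mm⁴
I = 2.100×10^7 mm⁴ = 2.100×10^-5 m⁴
Effective length L_e = K·L = 1 × 4.06 = 4.060 m
P_cr = π²EI / L_e² = π² × 10.8×10⁹ × 2.100×10^-5 / 4.060² = 1.358×10^5 N

P_cr ≈ 136 kN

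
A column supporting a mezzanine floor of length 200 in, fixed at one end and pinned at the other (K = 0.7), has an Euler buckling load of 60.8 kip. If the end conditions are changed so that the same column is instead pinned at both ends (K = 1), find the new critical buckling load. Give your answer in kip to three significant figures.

P_cr ∝ 1/K², so P_cr,new = P_cr,old × (K_old/K_new)² = 60.8 × (0.7/1)²
= 60.8 × 0.4900 = 29.8 kip

P_cr ≈ 29.8 kip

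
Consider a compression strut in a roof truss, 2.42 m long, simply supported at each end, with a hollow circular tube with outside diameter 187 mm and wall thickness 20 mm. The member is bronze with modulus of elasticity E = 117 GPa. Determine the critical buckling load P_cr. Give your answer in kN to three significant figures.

P_cr ≈ 7320 kN

Inner diameter d_i = 187 − 2×20 = 147.0 mm
I = π(d_o⁴ − d_i⁴)/64 = π(187⁴ − 147.0⁴)/64 = 3.710×10^7 mm⁴
I = 3.710×10^7 mm⁴ = 3.710×10^-5 m⁴
Effective length L_e = K·L = 1 × 2.42 = 2.420 m
P_cr = π²EI / L_e² = π² × 117×10⁹ × 3.710×10^-5 / 2.420² = 7.316×10^6 N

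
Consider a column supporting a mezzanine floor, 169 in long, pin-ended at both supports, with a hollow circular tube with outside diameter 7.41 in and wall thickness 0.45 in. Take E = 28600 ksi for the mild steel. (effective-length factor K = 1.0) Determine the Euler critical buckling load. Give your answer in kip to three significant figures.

Inner diameter d_i = 7.41 − 2×0.45 = 6.510 in
I = π(d_o⁴ − d_i⁴)/64 = π(7.41⁴ − 6.510⁴)/64 = 59.83 in⁴
Effective length L_e = K·L = 1 × 169 = 169.0 in
P_cr = π²EI / L_e² = π² × 28600×10³ × 59.83 / 169.0² = 5.913×10^5 lb

P_cr ≈ 591 kip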